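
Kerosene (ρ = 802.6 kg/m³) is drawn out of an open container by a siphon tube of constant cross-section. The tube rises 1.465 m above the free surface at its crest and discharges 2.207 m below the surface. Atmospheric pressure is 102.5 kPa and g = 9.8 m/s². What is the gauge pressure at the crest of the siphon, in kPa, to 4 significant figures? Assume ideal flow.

-28.88 kPa

The outlet speed comes from Torricelli: v = √(2g·2.207) = 6.577 m/s.
With constant cross-section the crest speed equals v; applying Bernoulli from the surface up to the crest, P_top = P_atm − ½ρv² − ρg·h_top.
P_top = 102500 − ½·802.6·6.577² − 802.6·9.8·1.465 = 73620 Pa. So P_gauge = P_top − P_atm = -28880 Pa.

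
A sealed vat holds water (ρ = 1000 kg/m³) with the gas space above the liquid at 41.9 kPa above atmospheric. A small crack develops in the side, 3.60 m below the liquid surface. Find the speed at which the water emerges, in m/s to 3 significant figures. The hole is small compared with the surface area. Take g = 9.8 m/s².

12.4 m/s

Take point 1 at the surface (v₁ ≈ 0) and point 2 at the hole (at atmospheric pressure). Bernoulli: P₁ + ρg h = P_atm + ½ρv₂².
With P₁ − P_atm = 41900 Pa, v₂ = √(2gh + 2ΔP/ρ) = √(2·9.8·3.60 + 2·41900/1000) = 12.4 m/s.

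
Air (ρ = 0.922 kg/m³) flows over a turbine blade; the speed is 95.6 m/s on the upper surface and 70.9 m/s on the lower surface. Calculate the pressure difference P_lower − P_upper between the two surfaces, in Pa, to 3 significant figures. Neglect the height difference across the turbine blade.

ΔP = 1900 Pa

Bernoulli (same height): P_lower − P_upper = ½ρ(v_upper² − v_lower²).
ΔP = ½·0.922·(95.6² − 70.9²) = 1900 Pa.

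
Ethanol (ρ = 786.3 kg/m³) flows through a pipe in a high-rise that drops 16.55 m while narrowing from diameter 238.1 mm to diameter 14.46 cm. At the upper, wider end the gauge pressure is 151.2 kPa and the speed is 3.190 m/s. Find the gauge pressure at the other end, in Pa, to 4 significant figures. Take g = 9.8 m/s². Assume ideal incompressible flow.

By continuity, v₂ = v₁·A₁/A₂ = 3.190·(445.3/164.2) = 8.649 m/s.
Energy conservation along the streamline gives P₂ = P₁ − ½ρ(v₂² − v₁²) − ρg(h₂ − h₁).
P₂ = 151200 + ½·786.3·(3.190² − 8.649²) − 786.3·9.8·(−16.55) = 151200 + (-25410) − (-127500) = 253300 Pa.

253300 Pa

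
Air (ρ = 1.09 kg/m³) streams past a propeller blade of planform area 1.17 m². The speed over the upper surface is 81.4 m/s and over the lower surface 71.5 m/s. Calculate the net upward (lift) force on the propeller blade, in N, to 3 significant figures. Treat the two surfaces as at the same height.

The faster flow above has the lower pressure; Bernoulli (same height) gives ΔP = ½ρ(v_up² − v_low²).
ΔP = ½·1.09·(81.4² − 71.5²) = 825 Pa.
Lift = ΔP · A = 825 × 1.17 = 965 N.

F ≈ 965 N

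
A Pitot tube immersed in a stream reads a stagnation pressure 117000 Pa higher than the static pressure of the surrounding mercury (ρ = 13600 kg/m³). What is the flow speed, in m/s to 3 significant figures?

v = 4.15 m/s

The dynamic pressure equals the rise in static pressure at the stagnation point: ΔP = ½ρv².
v = √(2ΔP/ρ) = √(2·117000/13600) = 4.15 m/s.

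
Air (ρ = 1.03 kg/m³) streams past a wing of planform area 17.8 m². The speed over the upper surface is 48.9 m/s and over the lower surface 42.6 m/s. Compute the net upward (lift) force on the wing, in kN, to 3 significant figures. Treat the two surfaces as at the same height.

5.28 kN

The faster flow above has the lower pressure; Bernoulli (same height) gives ΔP = ½ρ(v_up² − v_low²).
ΔP = ½·1.03·(48.9² − 42.6²) = 297 Pa.
Lift = ΔP · A = 297 × 17.8 = 5280 N.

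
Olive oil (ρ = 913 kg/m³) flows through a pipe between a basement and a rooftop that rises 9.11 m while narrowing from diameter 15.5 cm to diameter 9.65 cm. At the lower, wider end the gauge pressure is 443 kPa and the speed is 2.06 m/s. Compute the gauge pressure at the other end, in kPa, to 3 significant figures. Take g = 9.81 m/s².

P₂ ≈ 350 kPa

Continuity gives A₁v₁ = A₂v₂, so v₂ = (189 cm²)/(73.1 cm²) × 2.06 m/s = 5.31 m/s.
Bernoulli: P₁ + ½ρv₁² + ρg h₁ = P₂ + ½ρv₂² + ρg h₂, so P₂ = P₁ + ½ρ(v₁² − v₂²) − ρg(h₂ − h₁).
P₂ = 443000 + ½·913·(2.06² − 5.31²) − 913·9.81·(+9.11) = 443000 + (-11000) − (81600) = 350000 Pa.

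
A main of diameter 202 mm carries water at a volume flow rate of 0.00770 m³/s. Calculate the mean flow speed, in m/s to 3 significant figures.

v ≈ 0.240 m/s

Q = 0.00770 m³/s = 0.00770 m³/s.
v = Q/A = 0.00770 / 0.0320 = 0.240 m/s.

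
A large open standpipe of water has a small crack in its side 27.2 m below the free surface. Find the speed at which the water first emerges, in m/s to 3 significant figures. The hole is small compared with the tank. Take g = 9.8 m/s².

v ≈ 23.1 m/s

Bernoulli from surface to hole (P equal, v_surface ≈ 0): v = √(2gh) = √(2×9.8×27.2) = 23.1 m/s.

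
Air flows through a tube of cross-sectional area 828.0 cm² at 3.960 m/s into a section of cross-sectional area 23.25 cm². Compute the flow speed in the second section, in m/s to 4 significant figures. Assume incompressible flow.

Continuity gives A₁v₁ = A₂v₂, so v₂ = (828.0 cm²)/(23.25 cm²) × 3.960 m/s = 141.0 m/s.

v₂ ≈ 141.0 m/s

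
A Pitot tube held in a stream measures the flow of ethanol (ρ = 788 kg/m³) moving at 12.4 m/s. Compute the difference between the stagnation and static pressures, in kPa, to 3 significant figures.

Bernoulli between the free stream and the stagnation point: ½ρv² = P_stag − P_static.
ΔP = ½·788·12.4² = 60600 Pa.

ΔP ≈ 60.6 kPa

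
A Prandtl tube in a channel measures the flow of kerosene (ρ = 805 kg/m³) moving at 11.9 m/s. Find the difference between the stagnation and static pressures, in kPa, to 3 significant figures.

The dynamic pressure equals the rise in static pressure at the stagnation point: ΔP = ½ρv².
ΔP = ½·805·11.9² = 57000 Pa.

ΔP ≈ 57.0 kPa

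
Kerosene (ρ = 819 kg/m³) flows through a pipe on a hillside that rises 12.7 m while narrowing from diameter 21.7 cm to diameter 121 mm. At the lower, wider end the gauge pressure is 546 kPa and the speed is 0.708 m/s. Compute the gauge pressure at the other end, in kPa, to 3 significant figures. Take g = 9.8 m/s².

Continuity gives A₁v₁ = A₂v₂, so v₂ = (370 cm²)/(115 cm²) × 0.708 m/s = 2.28 m/s.
Applying Bernoulli between the two ends and solving for P₂: P₂ = P₁ + ½ρ(v₁² − v₂²) − ρgΔh.
P₂ = 546000 + ½·819·(0.708² − 2.28²) − 819·9.8·(+12.7) = 546000 + (-1920) − (102000) = 442000 Pa.

P₂ = 442 kPa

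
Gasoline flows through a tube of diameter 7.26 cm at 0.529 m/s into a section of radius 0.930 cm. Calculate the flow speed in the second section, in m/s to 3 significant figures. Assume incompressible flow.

v₂ ≈ 8.06 m/s

Mass conservation (A₁v₁ = A₂v₂) gives v₂ = 0.529 × 41.4/2.72 = 8.06 m/s.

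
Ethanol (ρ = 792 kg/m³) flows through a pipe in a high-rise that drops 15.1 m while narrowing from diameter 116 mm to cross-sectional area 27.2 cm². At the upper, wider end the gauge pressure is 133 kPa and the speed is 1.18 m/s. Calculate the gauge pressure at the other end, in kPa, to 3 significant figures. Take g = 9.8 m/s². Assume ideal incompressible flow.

P₂ = 242 kPa

The volume flow rate is constant, so v₂ = (A₁/A₂)v₁ = (106/27.2)·1.18 = 4.58 m/s.
Bernoulli: P₁ + ½ρv₁² + ρg h₁ = P₂ + ½ρv₂² + ρg h₂, so P₂ = P₁ + ½ρ(v₁² − v₂²) − ρg(h₂ − h₁).
P₂ = 133000 + ½·792·(1.18² − 4.58²) − 792·9.8·(−15.1) = 133000 + (-7770) − (-117000) = 242000 Pa.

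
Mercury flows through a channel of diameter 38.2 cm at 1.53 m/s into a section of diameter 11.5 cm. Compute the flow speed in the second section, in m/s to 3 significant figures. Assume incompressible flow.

v₂ ≈ 16.9 m/s

Mass conservation (A₁v₁ = A₂v₂) gives v₂ = 1.53 × 1150/104 = 16.9 m/s.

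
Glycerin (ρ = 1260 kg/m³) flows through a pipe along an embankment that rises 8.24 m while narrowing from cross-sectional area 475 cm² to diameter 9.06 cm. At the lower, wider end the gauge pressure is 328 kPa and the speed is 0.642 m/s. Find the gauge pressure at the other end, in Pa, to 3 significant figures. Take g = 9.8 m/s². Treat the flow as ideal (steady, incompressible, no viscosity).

Mass conservation (A₁v₁ = A₂v₂) gives v₂ = 0.642 × 475/64.5 = 4.73 m/s.
Applying Bernoulli between the two ends and solving for P₂: P₂ = P₁ + ½ρ(v₁² − v₂²) − ρgΔh.
P₂ = 328000 + ½·1260·(0.642² − 4.73²) − 1260·9.8·(+8.24) = 328000 + (-13800) − (102000) = 212000 Pa.

212000 Pa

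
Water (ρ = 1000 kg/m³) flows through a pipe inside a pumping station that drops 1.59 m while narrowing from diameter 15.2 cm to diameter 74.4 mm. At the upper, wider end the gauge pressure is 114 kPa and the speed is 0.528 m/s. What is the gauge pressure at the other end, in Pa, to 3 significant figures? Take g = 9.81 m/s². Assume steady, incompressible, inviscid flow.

Mass conservation (A₁v₁ = A₂v₂) gives v₂ = 0.528 × 181/43.5 = 2.20 m/s.
Bernoulli: P₁ + ½ρv₁² + ρg h₁ = P₂ + ½ρv₂² + ρg h₂, so P₂ = P₁ + ½ρ(v₁² − v₂²) − ρg(h₂ − h₁).
P₂ = 114000 + ½·1000·(0.528² − 2.20²) − 1000·9.81·(−1.59) = 114000 + (-2290) − (-15600) = 127000 Pa.

P₂ ≈ 127000 Pa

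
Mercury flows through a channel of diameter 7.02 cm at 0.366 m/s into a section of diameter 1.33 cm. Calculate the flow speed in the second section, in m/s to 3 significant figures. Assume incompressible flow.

v₂ ≈ 10.2 m/s

Mass conservation (A₁v₁ = A₂v₂) gives v₂ = 0.366 × 38.7/1.39 = 10.2 m/s.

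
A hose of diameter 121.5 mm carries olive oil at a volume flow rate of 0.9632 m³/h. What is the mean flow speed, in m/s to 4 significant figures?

Q = 0.9632 m³/h = 0.0002676 m³/s.
v = Q/A = 0.0002676 / 0.01159 = 0.02308 m/s.

v ≈ 0.02308 m/s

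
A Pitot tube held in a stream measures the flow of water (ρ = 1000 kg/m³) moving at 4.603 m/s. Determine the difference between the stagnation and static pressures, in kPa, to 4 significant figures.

ΔP = 10.59 kPa

Bernoulli between the free stream and the stagnation point: ½ρv² = P_stag − P_static.
ΔP = ½·1000·4.603² = 10590 Pa.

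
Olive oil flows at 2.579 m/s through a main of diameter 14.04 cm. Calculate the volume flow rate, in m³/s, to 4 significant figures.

Q = A·v = 0.01548 m² × 2.579 m/s = 0.03993 m³/s.

0.03993 m³/s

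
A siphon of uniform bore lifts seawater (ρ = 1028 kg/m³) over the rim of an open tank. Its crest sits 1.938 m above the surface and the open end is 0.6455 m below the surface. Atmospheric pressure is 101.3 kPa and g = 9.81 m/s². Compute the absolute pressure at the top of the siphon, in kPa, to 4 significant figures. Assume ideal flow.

P_top ≈ 75.25 kPa

Bernoulli surface→outlet gives ½v² = g·h_out, so v = √(2·9.81·0.6455) = 3.559 m/s.
Continuity keeps v the same throughout the tube; from surface to crest, P_atm + 0 = P_top + ½ρv² + ρg·h_top.
P_top = 101300 − ½·1028·3.559² − 1028·9.81·1.938 = 75250 Pa.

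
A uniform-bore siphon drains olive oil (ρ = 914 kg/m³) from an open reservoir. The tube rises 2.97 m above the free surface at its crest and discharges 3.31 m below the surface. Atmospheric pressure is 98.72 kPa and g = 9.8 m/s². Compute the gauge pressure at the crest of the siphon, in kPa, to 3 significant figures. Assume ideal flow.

-56.3 kPa

Bernoulli surface→outlet gives ½v² = g·h_out, so v = √(2·9.8·3.31) = 8.05 m/s.
Continuity keeps v the same throughout the tube; from surface to crest, P_atm + 0 = P_top + ½ρv² + ρg·h_top.
P_top = 98720 − ½·914·8.05² − 914·9.8·2.97 = 42500 Pa. So P_gauge = P_top − P_atm = -56300 Pa.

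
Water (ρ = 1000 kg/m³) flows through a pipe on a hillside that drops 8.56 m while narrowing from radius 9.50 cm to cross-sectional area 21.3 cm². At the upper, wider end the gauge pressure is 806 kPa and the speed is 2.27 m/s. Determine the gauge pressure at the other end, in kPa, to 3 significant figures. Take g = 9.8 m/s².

By continuity, v₂ = v₁·A₁/A₂ = 2.27·(284/21.3) = 30.2 m/s.
Applying Bernoulli between the two ends and solving for P₂: P₂ = P₁ + ½ρ(v₁² − v₂²) − ρgΔh.
P₂ = 806000 + ½·1000·(2.27² − 30.2²) − 1000·9.8·(−8.56) = 806000 + (-454000) − (-83900) = 436000 Pa.

436 kPa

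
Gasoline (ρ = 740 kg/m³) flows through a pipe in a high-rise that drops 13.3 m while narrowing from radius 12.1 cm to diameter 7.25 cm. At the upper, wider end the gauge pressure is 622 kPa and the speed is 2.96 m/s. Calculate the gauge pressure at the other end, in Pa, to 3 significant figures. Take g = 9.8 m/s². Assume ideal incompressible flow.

P₂ = 319000 Pa

Mass conservation (A₁v₁ = A₂v₂) gives v₂ = 2.96 × 460/41.3 = 33.0 m/s.
Energy conservation along the streamline gives P₂ = P₁ − ½ρ(v₂² − v₁²) − ρg(h₂ − h₁).
P₂ = 622000 + ½·740·(2.96² − 33.0²) − 740·9.8·(−13.3) = 622000 + (-399000) − (-96500) = 319000 Pa.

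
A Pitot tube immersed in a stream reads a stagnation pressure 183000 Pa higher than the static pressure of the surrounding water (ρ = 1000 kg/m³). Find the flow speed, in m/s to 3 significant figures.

v ≈ 19.1 m/s

The dynamic pressure equals the rise in static pressure at the stagnation point: ΔP = ½ρv².
v = √(2ΔP/ρ) = √(2·183000/1000) = 19.1 m/s.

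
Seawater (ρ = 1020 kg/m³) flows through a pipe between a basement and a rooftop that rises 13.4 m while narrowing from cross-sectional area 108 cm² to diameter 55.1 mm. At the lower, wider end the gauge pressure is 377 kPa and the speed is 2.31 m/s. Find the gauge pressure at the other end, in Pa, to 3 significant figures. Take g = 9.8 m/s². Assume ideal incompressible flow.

P₂ ≈ 190000 Pa

Mass conservation (A₁v₁ = A₂v₂) gives v₂ = 2.31 × 108/23.8 = 10.5 m/s.
Applying Bernoulli between the two ends and solving for P₂: P₂ = P₁ + ½ρ(v₁² − v₂²) − ρgΔh.
P₂ = 377000 + ½·1020·(2.31² − 10.5²) − 1020·9.8·(+13.4) = 377000 + (-53100) − (134000) = 190000 Pa.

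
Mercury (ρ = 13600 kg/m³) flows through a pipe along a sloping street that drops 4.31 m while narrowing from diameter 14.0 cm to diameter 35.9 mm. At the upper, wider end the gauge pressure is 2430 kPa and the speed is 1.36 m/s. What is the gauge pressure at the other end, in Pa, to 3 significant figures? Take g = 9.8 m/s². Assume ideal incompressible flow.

Mass conservation (A₁v₁ = A₂v₂) gives v₂ = 1.36 × 154/10.1 = 20.7 m/s.
Applying Bernoulli between the two ends and solving for P₂: P₂ = P₁ + ½ρ(v₁² − v₂²) − ρgΔh.
P₂ = 2430000 + ½·13600·(1.36² − 20.7²) − 13600·9.8·(−4.31) = 2430000 + (-2900000) − (-574000) = 108000 Pa.

P₂ ≈ 108000 Pa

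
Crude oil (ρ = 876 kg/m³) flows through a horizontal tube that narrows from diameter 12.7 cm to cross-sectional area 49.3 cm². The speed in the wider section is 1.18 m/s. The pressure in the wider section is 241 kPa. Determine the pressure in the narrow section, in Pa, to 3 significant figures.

By continuity, v₂ = v₁·A₁/A₂ = 1.18·(127/49.3) = 3.03 m/s.
Along the horizontal streamline, P + ½ρv² is constant.
P₂ = P₁ − ½ρ(v₂² − v₁²) = 241000 − ½·876·(3.03² − 1.18²) = 241000 − 3420 = 238000 Pa.

238000 Pa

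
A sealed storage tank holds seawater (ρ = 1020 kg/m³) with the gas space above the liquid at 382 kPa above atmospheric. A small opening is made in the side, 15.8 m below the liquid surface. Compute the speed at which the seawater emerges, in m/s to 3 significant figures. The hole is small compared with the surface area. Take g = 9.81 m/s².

Take point 1 at the surface (v₁ ≈ 0) and point 2 at the hole (at atmospheric pressure). Bernoulli: P₁ + ρg h = P_atm + ½ρv₂².
With P₁ − P_atm = 382000 Pa, v₂ = √(2gh + 2ΔP/ρ) = √(2·9.81·15.8 + 2·382000/1020) = 32.5 m/s.

v ≈ 32.5 m/s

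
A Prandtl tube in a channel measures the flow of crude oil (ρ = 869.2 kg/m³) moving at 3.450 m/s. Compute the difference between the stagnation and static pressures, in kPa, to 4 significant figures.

5.173 kPa

The dynamic pressure equals the rise in static pressure at the stagnation point: ΔP = ½ρv².
ΔP = ½·869.2·3.450² = 5173 Pa.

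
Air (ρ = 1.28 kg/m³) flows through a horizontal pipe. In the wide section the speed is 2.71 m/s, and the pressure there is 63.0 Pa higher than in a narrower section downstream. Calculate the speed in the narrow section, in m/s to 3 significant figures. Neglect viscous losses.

v₂ = 10.3 m/s

Along the level pipe P + ½ρv² is conserved, hence v₂² = v₁² + 2(P₁ − P₂)/ρ.
v₂ = √(2.71² + 2·63.0/1.28) = √(7.34 + 98.4) = 10.3 m/s.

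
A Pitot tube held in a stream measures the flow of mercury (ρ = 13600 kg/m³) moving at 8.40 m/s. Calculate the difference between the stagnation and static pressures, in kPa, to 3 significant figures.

The dynamic pressure equals the rise in static pressure at the stagnation point: ΔP = ½ρv².
ΔP = ½·13600·8.40² = 480000 Pa.

ΔP ≈ 480 kPa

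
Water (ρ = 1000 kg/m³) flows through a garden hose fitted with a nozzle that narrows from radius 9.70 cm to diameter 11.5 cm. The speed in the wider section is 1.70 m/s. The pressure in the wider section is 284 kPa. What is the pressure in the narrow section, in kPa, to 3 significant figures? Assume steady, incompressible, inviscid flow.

Continuity gives A₁v₁ = A₂v₂, so v₂ = (296 cm²)/(104 cm²) × 1.70 m/s = 4.84 m/s.
Bernoulli (h₁ = h₂): P₁ − P₂ = ½ρ(v₂² − v₁²).
P₂ = P₁ − ½ρ(v₂² − v₁²) = 284000 − ½·1000·(4.84² − 1.70²) = 284000 − 10300 = 274000 Pa.

P₂ ≈ 274 kPa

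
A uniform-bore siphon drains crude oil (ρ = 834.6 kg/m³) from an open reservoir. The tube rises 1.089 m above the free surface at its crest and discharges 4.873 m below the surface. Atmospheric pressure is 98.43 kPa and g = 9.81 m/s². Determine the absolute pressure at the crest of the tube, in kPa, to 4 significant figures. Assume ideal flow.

From the surface to the outlet (both open to atmosphere, surface at rest): v = √(2g·h_out) = √(2·9.81·4.873) = 9.778 m/s.
With constant cross-section the crest speed equals v; applying Bernoulli from the surface up to the crest, P_top = P_atm − ½ρv² − ρg·h_top.
P_top = 98430 − ½·834.6·9.778² − 834.6·9.81·1.089 = 49620 Pa.

P_top ≈ 49.62 kPa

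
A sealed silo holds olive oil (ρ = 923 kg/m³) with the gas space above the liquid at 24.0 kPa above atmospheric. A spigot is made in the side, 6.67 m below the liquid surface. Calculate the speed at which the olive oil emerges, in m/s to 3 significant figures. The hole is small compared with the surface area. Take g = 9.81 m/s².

v ≈ 13.5 m/s

Take point 1 at the surface (v₁ ≈ 0) and point 2 at the hole (at atmospheric pressure). Bernoulli: P₁ + ρg h = P_atm + ½ρv₂².
With P₁ − P_atm = 24000 Pa, v₂ = √(2gh + 2ΔP/ρ) = √(2·9.81·6.67 + 2·24000/923) = 13.5 m/s.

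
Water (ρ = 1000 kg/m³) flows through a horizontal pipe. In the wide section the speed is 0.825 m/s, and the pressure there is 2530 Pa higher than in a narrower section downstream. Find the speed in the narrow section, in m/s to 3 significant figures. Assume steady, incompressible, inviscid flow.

Along the level pipe P + ½ρv² is conserved, hence v₂² = v₁² + 2(P₁ − P₂)/ρ.
v₂ = √(0.825² + 2·2530/1000) = √(0.681 + 5.06) = 2.40 m/s.

v₂ = 2.40 m/s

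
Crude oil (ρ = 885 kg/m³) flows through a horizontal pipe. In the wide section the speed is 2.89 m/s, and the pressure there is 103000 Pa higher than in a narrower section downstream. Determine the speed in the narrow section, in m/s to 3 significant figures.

v₂ ≈ 15.5 m/s

With h₁ = h₂, rearranging Bernoulli gives v₂ = √(v₁² + 2ΔP/ρ).
v₂ = √(2.89² + 2·103000/885) = √(8.35 + 233) = 15.5 m/s.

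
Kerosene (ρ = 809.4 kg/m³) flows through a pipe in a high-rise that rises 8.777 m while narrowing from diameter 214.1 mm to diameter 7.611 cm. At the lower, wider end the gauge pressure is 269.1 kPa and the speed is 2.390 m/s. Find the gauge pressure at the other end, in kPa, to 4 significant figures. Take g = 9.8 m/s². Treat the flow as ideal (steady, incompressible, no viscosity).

Mass conservation (A₁v₁ = A₂v₂) gives v₂ = 2.390 × 360.0/45.50 = 18.91 m/s.
Bernoulli: P₁ + ½ρv₁² + ρg h₁ = P₂ + ½ρv₂² + ρg h₂, so P₂ = P₁ + ½ρ(v₁² − v₂²) − ρg(h₂ − h₁).
P₂ = 269100 + ½·809.4·(2.390² − 18.91²) − 809.4·9.8·(+8.777) = 269100 + (-142400) − (69620) = 57040 Pa.

P₂ ≈ 57.04 kPa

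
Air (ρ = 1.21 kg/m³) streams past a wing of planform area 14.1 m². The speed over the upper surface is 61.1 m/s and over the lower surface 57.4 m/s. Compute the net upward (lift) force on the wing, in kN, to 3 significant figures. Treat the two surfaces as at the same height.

The faster flow above has the lower pressure; Bernoulli (same height) gives ΔP = ½ρ(v_up² − v_low²).
ΔP = ½·1.21·(61.1² − 57.4²) = 265 Pa.
Lift = ΔP · A = 265 × 14.1 = 3740 N.

3.74 kN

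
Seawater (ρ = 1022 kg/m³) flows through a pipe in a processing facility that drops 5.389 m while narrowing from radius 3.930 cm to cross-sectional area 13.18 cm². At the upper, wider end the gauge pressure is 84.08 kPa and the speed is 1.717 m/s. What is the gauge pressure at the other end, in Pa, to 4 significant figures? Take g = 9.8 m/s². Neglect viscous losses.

Continuity gives A₁v₁ = A₂v₂, so v₂ = (48.52 cm²)/(13.18 cm²) × 1.717 m/s = 6.321 m/s.
Bernoulli: P₁ + ½ρv₁² + ρg h₁ = P₂ + ½ρv₂² + ρg h₂, so P₂ = P₁ + ½ρ(v₁² − v₂²) − ρg(h₂ − h₁).
P₂ = 84080 + ½·1022·(1.717² − 6.321²) − 1022·9.8·(−5.389) = 84080 + (-18910) − (-53970) = 119100 Pa.

P₂ ≈ 119100 Pa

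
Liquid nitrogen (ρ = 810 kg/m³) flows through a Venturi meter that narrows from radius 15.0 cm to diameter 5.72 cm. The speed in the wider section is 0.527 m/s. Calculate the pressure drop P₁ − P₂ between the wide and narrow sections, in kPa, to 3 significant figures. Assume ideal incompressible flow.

ΔP = 85.0 kPa

The volume flow rate is constant, so v₂ = (A₁/A₂)v₁ = (707/25.7)·0.527 = 14.5 m/s.
Bernoulli (h₁ = h₂): P₁ − P₂ = ½ρ(v₂² − v₁²).
P₁ − P₂ = ½·810·(14.5² − 0.527²) = ½·810·210 = 85000 Pa.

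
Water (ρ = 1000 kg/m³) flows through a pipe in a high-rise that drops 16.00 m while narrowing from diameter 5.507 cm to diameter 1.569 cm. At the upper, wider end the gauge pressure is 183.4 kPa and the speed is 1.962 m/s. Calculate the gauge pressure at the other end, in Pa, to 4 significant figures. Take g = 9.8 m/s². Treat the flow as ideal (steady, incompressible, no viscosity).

Mass conservation (A₁v₁ = A₂v₂) gives v₂ = 1.962 × 23.82/1.933 = 24.17 m/s.
Energy conservation along the streamline gives P₂ = P₁ − ½ρ(v₂² − v₁²) − ρg(h₂ − h₁).
P₂ = 183400 + ½·1000·(1.962² − 24.17²) − 1000·9.8·(−16.00) = 183400 + (-290200) − (-156800) = 50020 Pa.

50020 Pa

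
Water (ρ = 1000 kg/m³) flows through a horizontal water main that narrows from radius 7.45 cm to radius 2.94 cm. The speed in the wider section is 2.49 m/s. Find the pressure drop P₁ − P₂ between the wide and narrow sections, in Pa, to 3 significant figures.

ΔP = 125000 Pa

Mass conservation (A₁v₁ = A₂v₂) gives v₂ = 2.49 × 174/27.2 = 16.0 m/s.
The pipe is horizontal, so Bernoulli reduces to P₁ + ½ρv₁² = P₂ + ½ρv₂².
P₁ − P₂ = ½·1000·(16.0² − 2.49²) = ½·1000·249 = 125000 Pa.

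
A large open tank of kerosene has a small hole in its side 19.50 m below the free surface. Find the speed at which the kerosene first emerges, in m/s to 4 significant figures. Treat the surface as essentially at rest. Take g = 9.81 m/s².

v ≈ 19.56 m/s

Bernoulli from surface to hole (P equal, v_surface ≈ 0): v = √(2gh) = √(2×9.81×19.50) = 19.56 m/s.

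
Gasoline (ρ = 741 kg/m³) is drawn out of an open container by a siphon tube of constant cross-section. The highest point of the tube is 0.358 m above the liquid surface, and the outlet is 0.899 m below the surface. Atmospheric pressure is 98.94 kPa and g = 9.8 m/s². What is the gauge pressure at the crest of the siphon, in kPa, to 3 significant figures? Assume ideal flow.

Bernoulli surface→outlet gives ½v² = g·h_out, so v = √(2·9.8·0.899) = 4.20 m/s.
The bore is uniform, so the speed at the crest is the same v. Bernoulli surface→crest: P_atm = P_top + ½ρv² + ρg·h_top.
P_top = 98940 − ½·741·4.20² − 741·9.8·0.358 = 89800 Pa. So P_gauge = P_top − P_atm = -9130 Pa.

P_gauge ≈ -9.13 kPa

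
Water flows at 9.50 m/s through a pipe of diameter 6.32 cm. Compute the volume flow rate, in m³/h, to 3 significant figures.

Q ≈ 107 m³/h

Q = A·v = 0.00314 m² × 9.50 m/s = 0.0298 m³/s.
Converting: 0.0298 m³/s × 3600 = 107 m³/h.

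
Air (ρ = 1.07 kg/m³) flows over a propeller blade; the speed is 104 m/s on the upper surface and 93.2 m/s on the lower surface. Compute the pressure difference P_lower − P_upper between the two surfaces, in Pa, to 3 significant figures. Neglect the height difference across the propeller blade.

With negligible Δh, P + ½ρv² is constant, so P_low − P_up = ½ρ(v_up² − v_low²).
ΔP = ½·1.07·(104² − 93.2²) = 1140 Pa.

ΔP = 1140 Pa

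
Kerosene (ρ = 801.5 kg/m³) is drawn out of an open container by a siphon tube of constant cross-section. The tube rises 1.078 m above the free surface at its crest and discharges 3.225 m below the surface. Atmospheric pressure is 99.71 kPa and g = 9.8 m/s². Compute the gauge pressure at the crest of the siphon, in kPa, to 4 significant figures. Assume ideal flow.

The outlet speed comes from Torricelli: v = √(2g·3.225) = 7.950 m/s.
Continuity keeps v the same throughout the tube; from surface to crest, P_atm + 0 = P_top + ½ρv² + ρg·h_top.
P_top = 99710 − ½·801.5·7.950² − 801.5·9.8·1.078 = 65910 Pa. So P_gauge = P_top − P_atm = -33800 Pa.

-33.80 kPa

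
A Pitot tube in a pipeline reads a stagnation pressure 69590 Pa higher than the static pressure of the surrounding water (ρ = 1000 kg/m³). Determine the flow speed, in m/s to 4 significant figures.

Bernoulli between the free stream and the stagnation point: ½ρv² = P_stag − P_static.
v = √(2ΔP/ρ) = √(2·69590/1000) = 11.80 m/s.

11.80 m/s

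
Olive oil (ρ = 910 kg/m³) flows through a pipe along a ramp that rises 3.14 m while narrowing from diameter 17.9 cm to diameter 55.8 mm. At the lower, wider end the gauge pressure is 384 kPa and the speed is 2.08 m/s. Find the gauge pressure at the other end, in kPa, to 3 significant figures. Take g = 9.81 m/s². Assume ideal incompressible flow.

P₂ ≈ 149 kPa

Mass conservation (A₁v₁ = A₂v₂) gives v₂ = 2.08 × 252/24.5 = 21.4 m/s.
Applying Bernoulli between the two ends and solving for P₂: P₂ = P₁ + ½ρ(v₁² − v₂²) − ρgΔh.
P₂ = 384000 + ½·910·(2.08² − 21.4²) − 910·9.81·(+3.14) = 384000 + (-206000) − (28000) = 149000 Pa.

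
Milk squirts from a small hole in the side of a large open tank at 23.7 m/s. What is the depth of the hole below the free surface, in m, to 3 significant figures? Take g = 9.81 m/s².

For a small hole in a large open tank, ½v² = gh, giving h = v²/(2g).
h = 23.7²/(2·9.81) = 562/19.62 = 28.6 m.

h = 28.6 m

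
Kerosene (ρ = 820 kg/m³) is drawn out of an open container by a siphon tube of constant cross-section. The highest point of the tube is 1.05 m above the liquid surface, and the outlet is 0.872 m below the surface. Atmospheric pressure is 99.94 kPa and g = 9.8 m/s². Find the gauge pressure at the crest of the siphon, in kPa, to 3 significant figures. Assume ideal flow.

The outlet speed comes from Torricelli: v = √(2g·0.872) = 4.13 m/s.
The bore is uniform, so the speed at the crest is the same v. Bernoulli surface→crest: P_atm = P_top + ½ρv² + ρg·h_top.
P_top = 99940 − ½·820·4.13² − 820·9.8·1.05 = 84500 Pa. So P_gauge = P_top − P_atm = -15400 Pa.

-15.4 kPa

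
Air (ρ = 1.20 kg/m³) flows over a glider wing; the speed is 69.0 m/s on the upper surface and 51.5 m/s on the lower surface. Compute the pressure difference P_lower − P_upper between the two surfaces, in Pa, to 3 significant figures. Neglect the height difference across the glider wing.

The pressure is lower where the speed is higher: ΔP = ½ρ(v_up² − v_low²).
ΔP = ½·1.20·(69.0² − 51.5²) = 1270 Pa.

ΔP = 1270 Pa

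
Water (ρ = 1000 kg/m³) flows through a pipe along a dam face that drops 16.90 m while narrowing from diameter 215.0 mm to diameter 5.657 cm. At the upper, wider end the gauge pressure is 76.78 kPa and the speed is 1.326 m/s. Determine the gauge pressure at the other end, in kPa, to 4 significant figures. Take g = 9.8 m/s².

59.85 kPa

The volume flow rate is constant, so v₂ = (A₁/A₂)v₁ = (363.1/25.13)·1.326 = 19.15 m/s.
Bernoulli: P₁ + ½ρv₁² + ρg h₁ = P₂ + ½ρv₂² + ρg h₂, so P₂ = P₁ + ½ρ(v₁² − v₂²) − ρg(h₂ − h₁).
P₂ = 76780 + ½·1000·(1.326² − 19.15²) − 1000·9.8·(−16.90) = 76780 + (-182500) − (-165600) = 59850 Pa.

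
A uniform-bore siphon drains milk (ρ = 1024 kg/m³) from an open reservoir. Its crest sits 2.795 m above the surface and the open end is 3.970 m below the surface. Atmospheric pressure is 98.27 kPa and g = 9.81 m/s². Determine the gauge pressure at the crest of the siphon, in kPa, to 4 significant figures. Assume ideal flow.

P_gauge ≈ -67.96 kPa

The outlet speed comes from Torricelli: v = √(2g·3.970) = 8.826 m/s.
Continuity keeps v the same throughout the tube; from surface to crest, P_atm + 0 = P_top + ½ρv² + ρg·h_top.
P_top = 98270 − ½·1024·8.826² − 1024·9.81·2.795 = 30310 Pa. So P_gauge = P_top − P_atm = -67960 Pa.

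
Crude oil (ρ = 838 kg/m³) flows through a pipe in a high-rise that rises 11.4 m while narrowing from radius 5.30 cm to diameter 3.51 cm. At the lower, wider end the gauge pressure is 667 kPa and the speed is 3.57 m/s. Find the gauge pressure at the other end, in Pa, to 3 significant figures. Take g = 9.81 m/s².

P₂ ≈ 134000 Pa

Continuity gives A₁v₁ = A₂v₂, so v₂ = (88.2 cm²)/(9.68 cm²) × 3.57 m/s = 32.6 m/s.
Bernoulli: P₁ + ½ρv₁² + ρg h₁ = P₂ + ½ρv₂² + ρg h₂, so P₂ = P₁ + ½ρ(v₁² − v₂²) − ρg(h₂ − h₁).
P₂ = 667000 + ½·838·(3.57² − 32.6²) − 838·9.81·(+11.4) = 667000 + (-439000) − (93700) = 134000 Pa.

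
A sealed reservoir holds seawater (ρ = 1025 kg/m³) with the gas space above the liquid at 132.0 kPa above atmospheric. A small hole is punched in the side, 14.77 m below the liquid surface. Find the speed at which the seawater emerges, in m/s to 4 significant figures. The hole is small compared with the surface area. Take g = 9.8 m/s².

Take point 1 at the surface (v₁ ≈ 0) and point 2 at the hole (at atmospheric pressure). Bernoulli: P₁ + ρg h = P_atm + ½ρv₂².
With P₁ − P_atm = 132000 Pa, v₂ = √(2gh + 2ΔP/ρ) = √(2·9.8·14.77 + 2·132000/1025) = 23.39 m/s.

23.39 m/s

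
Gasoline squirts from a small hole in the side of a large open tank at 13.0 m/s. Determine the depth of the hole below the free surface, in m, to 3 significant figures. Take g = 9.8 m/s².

h = 8.62 m

For a small hole in a large open tank, ½v² = gh, giving h = v²/(2g).
h = 13.0²/(2·9.8) = 169/19.60 = 8.62 m.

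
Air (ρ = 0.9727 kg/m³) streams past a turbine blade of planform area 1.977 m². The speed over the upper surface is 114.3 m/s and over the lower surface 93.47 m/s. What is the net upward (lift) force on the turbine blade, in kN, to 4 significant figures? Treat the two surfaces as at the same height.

4.161 kN

With equal heights on the two surfaces, Bernoulli gives P_lower − P_upper = ½ρ(v_upper² − v_lower²).
ΔP = ½·0.9727·(114.3² − 93.47²) = 2105 Pa.
Lift = ΔP · A = 2105 × 1.977 = 4161 N.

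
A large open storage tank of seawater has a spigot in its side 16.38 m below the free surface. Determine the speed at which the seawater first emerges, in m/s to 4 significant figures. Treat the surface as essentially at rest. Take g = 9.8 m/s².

The surface is effectively still and both ends are open, so ½v² = gh and v = √(2·9.8·16.38) = 17.92 m/s.

v ≈ 17.92 m/s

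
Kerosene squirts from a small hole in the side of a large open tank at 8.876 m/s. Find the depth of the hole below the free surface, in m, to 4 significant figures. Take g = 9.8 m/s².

Torricelli: v = √(2gh), so h = v²/(2g).
h = 8.876²/(2·9.8) = 78.78/19.60 = 4.020 m.

h ≈ 4.020 m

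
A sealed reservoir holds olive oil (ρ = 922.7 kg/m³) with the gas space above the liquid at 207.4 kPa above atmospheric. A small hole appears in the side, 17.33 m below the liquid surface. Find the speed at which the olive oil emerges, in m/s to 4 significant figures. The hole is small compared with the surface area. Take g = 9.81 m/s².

Take point 1 at the surface (v₁ ≈ 0) and point 2 at the hole (at atmospheric pressure). Bernoulli: P₁ + ρg h = P_atm + ½ρv₂².
With P₁ − P_atm = 207400 Pa, v₂ = √(2gh + 2ΔP/ρ) = √(2·9.81·17.33 + 2·207400/922.7) = 28.10 m/s.

v ≈ 28.10 m/s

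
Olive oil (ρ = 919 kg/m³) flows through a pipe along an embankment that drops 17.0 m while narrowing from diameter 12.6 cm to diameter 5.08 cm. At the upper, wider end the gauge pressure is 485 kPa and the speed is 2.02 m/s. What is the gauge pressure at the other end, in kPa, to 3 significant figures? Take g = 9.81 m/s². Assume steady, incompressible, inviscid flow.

The volume flow rate is constant, so v₂ = (A₁/A₂)v₁ = (125/20.3)·2.02 = 12.4 m/s.
Energy conservation along the streamline gives P₂ = P₁ − ½ρ(v₂² − v₁²) − ρg(h₂ − h₁).
P₂ = 485000 + ½·919·(2.02² − 12.4²) − 919·9.81·(−17.0) = 485000 + (-69100) − (-153000) = 569000 Pa.

P₂ ≈ 569 kPa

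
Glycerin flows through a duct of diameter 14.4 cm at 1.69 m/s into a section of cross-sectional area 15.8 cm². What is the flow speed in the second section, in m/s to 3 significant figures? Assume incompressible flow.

By continuity, v₂ = v₁·A₁/A₂ = 1.69·(163/15.8) = 17.4 m/s.

17.4 m/s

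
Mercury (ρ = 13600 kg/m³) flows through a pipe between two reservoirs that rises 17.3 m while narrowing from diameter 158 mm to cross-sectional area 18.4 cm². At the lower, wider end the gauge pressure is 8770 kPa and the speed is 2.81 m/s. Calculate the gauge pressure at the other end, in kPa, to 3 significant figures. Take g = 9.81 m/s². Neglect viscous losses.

419 kPa

The volume flow rate is constant, so v₂ = (A₁/A₂)v₁ = (196/18.4)·2.81 = 29.9 m/s.
Bernoulli: P₁ + ½ρv₁² + ρg h₁ = P₂ + ½ρv₂² + ρg h₂, so P₂ = P₁ + ½ρ(v₁² − v₂²) − ρg(h₂ − h₁).
P₂ = 8770000 + ½·13600·(2.81² − 29.9²) − 13600·9.81·(+17.3) = 8770000 + (-6040000) − (2310000) = 419000 Pa.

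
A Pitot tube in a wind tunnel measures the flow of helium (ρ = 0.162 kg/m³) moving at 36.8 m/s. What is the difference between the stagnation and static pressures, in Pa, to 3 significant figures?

ΔP ≈ 110 Pa

The dynamic pressure equals the rise in static pressure at the stagnation point: ΔP = ½ρv².
ΔP = ½·0.162·36.8² = 110 Pa.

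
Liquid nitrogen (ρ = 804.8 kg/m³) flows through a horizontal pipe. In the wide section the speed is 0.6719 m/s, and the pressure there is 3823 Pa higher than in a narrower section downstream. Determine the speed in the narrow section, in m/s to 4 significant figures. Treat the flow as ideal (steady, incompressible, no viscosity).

3.155 m/s

Along the level pipe P + ½ρv² is conserved, hence v₂² = v₁² + 2(P₁ − P₂)/ρ.
v₂ = √(0.6719² + 2·3823/804.8) = √(0.4514 + 9.500) = 3.155 m/s.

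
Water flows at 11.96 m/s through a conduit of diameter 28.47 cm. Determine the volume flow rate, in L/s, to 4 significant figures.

Q = 761.4 L/s

Q = A·v = 0.06366 m² × 11.96 m/s = 0.7614 m³/s.
Converting: 0.7614 m³/s × 1000 = 761.4 L/s.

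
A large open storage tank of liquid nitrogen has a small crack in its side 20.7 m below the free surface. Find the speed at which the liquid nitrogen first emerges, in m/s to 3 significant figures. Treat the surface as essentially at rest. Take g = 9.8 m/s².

20.1 m/s

Torricelli's result v = √(2gh) gives v = √(2·9.8·20.7) = 20.1 m/s.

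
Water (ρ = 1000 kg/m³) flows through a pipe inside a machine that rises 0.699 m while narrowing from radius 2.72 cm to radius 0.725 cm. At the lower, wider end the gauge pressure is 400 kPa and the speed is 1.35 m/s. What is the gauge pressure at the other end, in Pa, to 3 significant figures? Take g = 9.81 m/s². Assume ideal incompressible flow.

Mass conservation (A₁v₁ = A₂v₂) gives v₂ = 1.35 × 23.2/1.65 = 19.0 m/s.
Applying Bernoulli between the two ends and solving for P₂: P₂ = P₁ + ½ρ(v₁² − v₂²) − ρgΔh.
P₂ = 400000 + ½·1000·(1.35² − 19.0²) − 1000·9.81·(+0.699) = 400000 + (-180000) − (6860) = 214000 Pa.

P₂ ≈ 214000 Pa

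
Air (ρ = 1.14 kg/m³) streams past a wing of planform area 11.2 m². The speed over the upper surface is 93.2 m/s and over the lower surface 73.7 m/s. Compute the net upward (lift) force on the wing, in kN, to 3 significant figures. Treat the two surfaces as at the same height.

The faster flow above has the lower pressure; Bernoulli (same height) gives ΔP = ½ρ(v_up² − v_low²).
ΔP = ½·1.14·(93.2² − 73.7²) = 1860 Pa.
Lift = ΔP · A = 1860 × 11.2 = 20800 N.

F = 20.8 kN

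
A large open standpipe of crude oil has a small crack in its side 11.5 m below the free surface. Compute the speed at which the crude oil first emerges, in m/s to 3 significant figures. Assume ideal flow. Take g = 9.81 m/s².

Torricelli's result v = √(2gh) gives v = √(2·9.81·11.5) = 15.0 m/s.

v = 15.0 m/s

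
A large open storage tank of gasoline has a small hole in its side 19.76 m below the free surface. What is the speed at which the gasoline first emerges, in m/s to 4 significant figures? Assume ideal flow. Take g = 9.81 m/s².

v ≈ 19.69 m/s

Bernoulli from surface to hole (P equal, v_surface ≈ 0): v = √(2gh) = √(2×9.81×19.76) = 19.69 m/s.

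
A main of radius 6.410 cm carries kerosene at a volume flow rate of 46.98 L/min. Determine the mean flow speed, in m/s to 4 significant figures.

Q = 46.98 L/min = 0.0007830 m³/s.
v = Q/A = 0.0007830 / 0.01291 = 0.06066 m/s.

v ≈ 0.06066 m/s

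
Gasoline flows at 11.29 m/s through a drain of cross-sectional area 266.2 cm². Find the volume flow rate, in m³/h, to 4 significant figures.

Q = A·v = 0.02662 m² × 11.29 m/s = 0.3005 m³/s.
Converting: 0.3005 m³/s × 3600 = 1082 m³/h.

Q ≈ 1082 m³/h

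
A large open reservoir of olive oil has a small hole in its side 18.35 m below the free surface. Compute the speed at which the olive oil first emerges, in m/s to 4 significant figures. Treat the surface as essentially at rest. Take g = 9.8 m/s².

v = 18.96 m/s

Torricelli's result v = √(2gh) gives v = √(2·9.8·18.35) = 18.96 m/s.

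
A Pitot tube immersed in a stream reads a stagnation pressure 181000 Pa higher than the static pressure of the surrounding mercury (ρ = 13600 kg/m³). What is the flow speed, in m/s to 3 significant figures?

v ≈ 5.16 m/s

Bernoulli between the free stream and the stagnation point: ½ρv² = P_stag − P_static.
v = √(2ΔP/ρ) = √(2·181000/13600) = 5.16 m/s.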